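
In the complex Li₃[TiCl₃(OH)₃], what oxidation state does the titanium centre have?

+3

3 lithium outside the brackets (+1 each) → the complex ion is 3−.
Ligand charges: 3×Cl = -3; 3×OH = -3; sum -6.
Ti + (-6) = 3− ⇒ Ti is +3.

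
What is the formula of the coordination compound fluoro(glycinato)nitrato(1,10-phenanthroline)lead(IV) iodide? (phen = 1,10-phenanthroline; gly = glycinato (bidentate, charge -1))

Ligands: 1 nitrato (NO3, -1), 1 1,10-phenanthroline (phen, neutral), 1 glycinato (gly, -1), 1 fluoro (F, -1). Ligand charge sum = -3.
With Pb in oxidation state +4, the complex ion is [Pb...]^1+.
Charge balance with iodide (-1) requires 1 complex ion per 1 iodide.

[PbF(gly)(NO3)(phen)]I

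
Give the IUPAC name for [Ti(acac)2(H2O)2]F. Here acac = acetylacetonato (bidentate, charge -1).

bis(acetylacetonato)diaquatitanium(III) fluoride

The 1 fluoride counter-ion carries a total charge of -1, so each complex ion is 1+.
Ligand charges: 2×aqua (neutral), 2×acetylacetonato (-1 each); total -2. So Ti + (-2) = 1+, giving Ti = +3.
Ligands are named alphabetically: acetylacetonato before aqua.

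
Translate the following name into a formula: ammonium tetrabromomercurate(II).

(NH4)2[HgBr4]

Ligands: 4 bromo (Br, -1). Ligand charge sum = -4.
Charge balance with ammonium (+1) requires 1 complex ion per 2 ammonium.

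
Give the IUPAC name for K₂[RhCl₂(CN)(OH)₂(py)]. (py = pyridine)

potassium dichlorocyanodihydroxo(pyridine)rhodate(III)

The 2 potassium counter-ions carry a total charge of +2, so each complex ion is 2−.
Ligand charges: 2×hydroxo (-1 each), 1×pyridine (neutral), 1×cyano (-1 each), 2×chloro (-1 each); total -5. So Rh + (-5) = 2−, giving Rh = +3.
Ligands are named alphabetically: chloro before cyano before hydroxo before pyridine.
The complex ion is anionic, so rhodium takes the -ate form rhodate(III).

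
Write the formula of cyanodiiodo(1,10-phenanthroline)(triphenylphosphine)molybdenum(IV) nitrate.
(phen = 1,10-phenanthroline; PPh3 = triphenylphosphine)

Ligands: 2 iodo (I, -1), 1 cyano (CN, -1), 1 1,10-phenanthroline (phen, neutral), 1 triphenylphosphine (PPh3, neutral). Ligand charge sum = -3.
With Mo in oxidation state +4, the complex ion is [Mo...]^1+.
Charge balance with nitrate (-1) requires 1 complex ion per 1 nitrate.

[Mo(CN)I2(phen)(PPh3)]NO3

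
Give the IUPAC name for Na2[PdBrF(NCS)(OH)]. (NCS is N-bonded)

sodium bromofluorohydroxoisothiocyanatopalladate(II)

The 2 sodium counter-ions carry a total charge of +2, so each complex ion is 2−.
Ligand charges: 1×hydroxo (-1 each), 1×fluoro (-1 each), 1×bromo (-1 each), 1×isothiocyanato (-1 each); total -4. So Pd + (-4) = 2−, giving Pd = +2.
The complex ion is anionic, so palladium takes the -ate form palladate(II).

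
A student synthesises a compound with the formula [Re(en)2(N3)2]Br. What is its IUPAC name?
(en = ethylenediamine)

The 1 bromide counter-ion carries a total charge of -1, so each complex ion is 1+.
Ligand charges: 2×azido (-1 each), 2×ethylenediamine (neutral); total -2. So Re + (-2) = 1+, giving Re = +3.
Ligands are named alphabetically: azido before ethylenediamine.

diazidobis(ethylenediamine)rhenium(III) bromide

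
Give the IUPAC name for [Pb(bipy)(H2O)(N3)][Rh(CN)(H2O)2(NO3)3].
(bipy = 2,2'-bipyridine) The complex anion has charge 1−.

Both ions are complex: the cation is named first with the plain metal name, the anion second with the -ate form; each ion's ligands are alphabetised independently.
The complex anion is given as 1−; its ligand charges sum to -4, so Rh = +3.
A 1:1 salt means the cation carries the equal and opposite charge, 1+.
Cation: ligand charges sum to -1; for the ion to be 1+, Pb = +2.

aquaazido(2,2'-bipyridine)lead(II) diaquacyanotrinitratorhodate(III)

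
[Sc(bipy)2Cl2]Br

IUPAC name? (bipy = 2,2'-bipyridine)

bis(2,2'-bipyridine)dichloroscandium(III) bromide

The 1 bromide counter-ion carries a total charge of -1, so each complex ion is 1+.
Ligand charges: 2×2,2'-bipyridine (neutral), 2×chloro (-1 each); total -2. So Sc + (-2) = 1+, giving Sc = +3.
Ligands are named alphabetically: bipyridine before chloro.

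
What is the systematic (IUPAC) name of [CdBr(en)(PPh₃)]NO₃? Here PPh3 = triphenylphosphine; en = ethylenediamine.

bromo(ethylenediamine)(triphenylphosphine)cadmium(II) nitrate

The 1 nitrate counter-ion carries a total charge of -1, so each complex ion is 1+.
Ligand charges: 1×bromo (-1 each), 1×triphenylphosphine (neutral), 1×ethylenediamine (neutral); total -1. So Cd + (-1) = 1+, giving Cd = +2.
Ligands are named alphabetically: bromo before ethylenediamine before triphenylphosphine.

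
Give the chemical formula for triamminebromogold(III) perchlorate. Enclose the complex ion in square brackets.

[AuBr(NH3)3](ClO4)2

Ligands: 3 ammine (NH3, neutral), 1 bromo (Br, -1). Ligand charge sum = -1.
With Au in oxidation state +3, the complex ion is [Au...]^2+.
Charge balance with perchlorate (-1) requires 1 complex ion per 2 perchlorate.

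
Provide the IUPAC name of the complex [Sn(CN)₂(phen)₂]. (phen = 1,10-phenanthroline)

There is no counter-ion, so the complex is neutral overall.
Ligand charges: 2×1,10-phenanthroline (neutral), 2×cyano (-1 each); total -2. So Sn + (-2) = 0, giving Sn = +2.
Ligands are named alphabetically: cyano before phenanthroline.

dicyanobis(1,10-phenanthroline)tin(II)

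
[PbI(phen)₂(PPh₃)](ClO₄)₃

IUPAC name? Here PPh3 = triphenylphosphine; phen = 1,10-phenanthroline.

iodobis(1,10-phenanthroline)(triphenylphosphine)lead(IV) perchlorate

The 3 perchlorate counter-ions carry a total charge of -3, so each complex ion is 3+.
Ligand charges: 1×triphenylphosphine (neutral), 2×1,10-phenanthroline (neutral), 1×iodo (-1 each); total -1. So Pb + (-1) = 3+, giving Pb = +4.
Ligands are named alphabetically: iodo before phenanthroline before triphenylphosphine.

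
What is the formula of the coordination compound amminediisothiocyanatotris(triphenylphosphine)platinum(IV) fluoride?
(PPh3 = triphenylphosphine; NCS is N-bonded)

Ligands: 1 ammine (NH3, neutral), 3 triphenylphosphine (PPh3, neutral), 2 isothiocyanato (NCS, -1). Ligand charge sum = -2.
With Pt in oxidation state +4, the complex ion is [Pt...]^2+.
Charge balance with fluoride (-1) requires 1 complex ion per 2 fluoride.

[Pt(NCS)2(NH3)(PPh3)3]F2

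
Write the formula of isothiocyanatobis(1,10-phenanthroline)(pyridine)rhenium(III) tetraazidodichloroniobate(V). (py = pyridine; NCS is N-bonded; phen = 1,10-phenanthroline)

[Re(NCS)(phen)2(py)][NbCl2(N3)4]2

Cation [Re…]: ligand charges -1, Re(III) ⇒ ion charge 2+.
Anion [Nb…]: ligand charges -6, Nb(V) ⇒ ion charge 1−.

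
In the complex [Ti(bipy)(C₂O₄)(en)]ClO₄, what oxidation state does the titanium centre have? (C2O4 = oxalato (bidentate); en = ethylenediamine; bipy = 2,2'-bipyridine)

+3

1 perchlorate outside the brackets (-1 each) → the complex ion is 1+.
Ligand charges: 1×C2O4 = -2; 1×en neutral; 1×bipy neutral; sum -2.
Ti + (-2) = 1+ ⇒ Ti is +3.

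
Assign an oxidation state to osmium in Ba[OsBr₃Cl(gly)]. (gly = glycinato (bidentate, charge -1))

+3

1 barium outside the brackets (+2 each) → the complex ion is 2−.
Ligand charges: 1×Cl = -1; 3×Br = -3; 1×gly = -1; sum -5.
Os + (-5) = 2− ⇒ Os is +3.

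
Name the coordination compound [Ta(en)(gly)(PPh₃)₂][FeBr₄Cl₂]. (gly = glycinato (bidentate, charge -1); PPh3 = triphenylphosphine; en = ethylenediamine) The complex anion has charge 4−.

(ethylenediamine)(glycinato)bis(triphenylphosphine)tantalum(V) tetrabromodichloroferrate(II)

The complex anion is given as 4−; its ligand charges sum to -6, so Fe = +2.
A 1:1 salt means the cation carries the equal and opposite charge, 4+.
Cation: ligand charges sum to -1; for the ion to be 4+, Ta = +5.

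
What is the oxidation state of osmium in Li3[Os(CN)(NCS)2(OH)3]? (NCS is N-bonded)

+3

3 lithium outside the brackets (+1 each) → the complex ion is 3−.
Ligand charges: 1×CN = -1; 3×OH = -3; 2×NCS = -2; sum -6.
Os + (-6) = 3− ⇒ Os is +3.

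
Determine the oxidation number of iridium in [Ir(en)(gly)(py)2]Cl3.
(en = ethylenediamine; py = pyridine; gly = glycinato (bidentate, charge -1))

3 chloride outside the brackets (-1 each) → the complex ion is 3+.
Ligand charges: 1×en neutral; 2×py neutral; 1×gly = -1; sum -1.
Ir + (-1) = 3+ ⇒ Ir is +4.

+4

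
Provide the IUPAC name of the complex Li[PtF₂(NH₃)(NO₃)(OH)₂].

lithium amminedifluorodihydroxonitratoplatinate(IV)

The 1 lithium counter-ion carries a total charge of +1, so each complex ion is 1−.
Ligand charges: 1×ammine (neutral), 2×hydroxo (-1 each), 2×fluoro (-1 each), 1×nitrato (-1 each); total -5. So Pt + (-5) = 1−, giving Pt = +4.
Ligands are named alphabetically: ammine before fluoro before hydroxo before nitrato.
The complex ion is anionic, so platinum takes the -ate form platinate(IV).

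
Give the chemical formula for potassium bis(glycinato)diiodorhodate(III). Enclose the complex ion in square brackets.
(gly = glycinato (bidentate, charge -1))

K[Rh(gly)2I2]

Ligands: 2 iodo (I, -1), 2 glycinato (gly, -1). Ligand charge sum = -4.
With Rh in oxidation state +3, the complex ion is [Rh...]^1−.
Charge balance with potassium (+1) requires 1 complex ion per 1 potassium.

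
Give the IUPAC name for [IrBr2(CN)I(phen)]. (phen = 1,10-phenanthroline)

dibromocyanoiodo(1,10-phenanthroline)iridium(IV)

There is no counter-ion, so the complex is neutral overall.
Ligand charges: 2×bromo (-1 each), 1×iodo (-1 each), 1×1,10-phenanthroline (neutral), 1×cyano (-1 each); total -4. So Ir + (-4) = 0, giving Ir = +4.
Ligands are named alphabetically: bromo before cyano before iodo before phenanthroline.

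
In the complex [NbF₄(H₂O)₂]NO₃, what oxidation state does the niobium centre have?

+5

1 nitrate outside the brackets (-1 each) → the complex ion is 1+.
Ligand charges: 2×H2O neutral; 4×F = -4; sum -4.
Nb + (-4) = 1+ ⇒ Nb is +5.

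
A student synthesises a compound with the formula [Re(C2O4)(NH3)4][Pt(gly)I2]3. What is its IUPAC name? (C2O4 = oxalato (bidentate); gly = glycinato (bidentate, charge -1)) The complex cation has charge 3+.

tetraammineoxalatorhenium(V) (glycinato)diiodoplatinate(II)

Both ions are complex: the cation is named first with the plain metal name, the anion second with the -ate form; each ion's ligands are alphabetised independently.
The complex cation is given as 3+; its ligand charges sum to -2, so Re = +5.
With 3 anions per cation, each anion must be 3/3 = 1−.
Anion: ligand charges sum to -3; for the ion to be 1−, Pt = +2.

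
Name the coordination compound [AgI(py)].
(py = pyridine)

There is no counter-ion, so the complex is neutral overall.
Ligand charges: 1×pyridine (neutral), 1×iodo (-1 each); total -1. So Ag + (-1) = 0, giving Ag = +1.
Ligands are named alphabetically: iodo before pyridine.

iodo(pyridine)silver(I)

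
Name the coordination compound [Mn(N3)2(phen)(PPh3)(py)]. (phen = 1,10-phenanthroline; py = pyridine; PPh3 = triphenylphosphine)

There is no counter-ion, so the complex is neutral overall.
Ligand charges: 1×1,10-phenanthroline (neutral), 2×azido (-1 each), 1×pyridine (neutral), 1×triphenylphosphine (neutral); total -2. So Mn + (-2) = 0, giving Mn = +2.
Ligands are named alphabetically: azido before phenanthroline before pyridine before triphenylphosphine.

diazido(1,10-phenanthroline)(pyridine)(triphenylphosphine)manganese(II)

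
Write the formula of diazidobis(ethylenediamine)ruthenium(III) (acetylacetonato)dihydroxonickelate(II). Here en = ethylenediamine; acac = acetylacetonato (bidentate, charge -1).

[Ru(en)2(N3)2][Ni(acac)(OH)2]

Cation [Ru…]: ligand charges -2, Ru(III) ⇒ ion charge 1+.
Anion [Ni…]: ligand charges -3, Ni(II) ⇒ ion charge 1−.
One 1+ cation balances one 1− anion.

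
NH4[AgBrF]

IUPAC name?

The 1 ammonium counter-ion carries a total charge of +1, so each complex ion is 1−.
Ligand charges: 1×fluoro (-1 each), 1×bromo (-1 each); total -2. So Ag + (-2) = 1−, giving Ag = +1.
The complex ion is anionic, so silver takes the -ate form argentate(I).

ammonium bromofluoroargentate(I)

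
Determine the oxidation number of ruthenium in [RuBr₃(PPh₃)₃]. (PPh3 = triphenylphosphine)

No counter-ion: the bracketed complex is neutral.
Ligand charges: 3×Br = -3; 3×PPh3 neutral; sum -3.
Ru + (-3) = 0 ⇒ Ru is +3.

+3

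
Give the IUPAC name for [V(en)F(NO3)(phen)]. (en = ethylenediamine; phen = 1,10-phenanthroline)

There is no counter-ion, so the complex is neutral overall.
Ligand charges: 1×ethylenediamine (neutral), 1×fluoro (-1 each), 1×nitrato (-1 each), 1×1,10-phenanthroline (neutral); total -2. So V + (-2) = 0, giving V = +2.
Ligands are named alphabetically: ethylenediamine before fluoro before nitrato before phenanthroline.

(ethylenediamine)fluoronitrato(1,10-phenanthroline)vanadium(II)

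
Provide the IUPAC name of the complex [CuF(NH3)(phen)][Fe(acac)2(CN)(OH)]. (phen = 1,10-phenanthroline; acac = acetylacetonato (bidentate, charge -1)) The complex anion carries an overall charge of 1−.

The complex anion is given as 1−; its ligand charges sum to -4, so Fe = +3.
A 1:1 salt means the cation carries the equal and opposite charge, 1+.
Cation: ligand charges sum to -1; for the ion to be 1+, Cu = +2.

amminefluoro(1,10-phenanthroline)copper(II) bis(acetylacetonato)cyanohydroxoferrate(III)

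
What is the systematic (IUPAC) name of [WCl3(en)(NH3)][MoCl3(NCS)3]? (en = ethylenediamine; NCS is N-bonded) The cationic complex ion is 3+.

amminetrichloro(ethylenediamine)tungsten(VI) trichlorotriisothiocyanatomolybdate(III)

The complex cation is given as 3+; its ligand charges sum to -3, so W = +6.
A 1:1 salt means the anion carries the equal and opposite charge, 3−.
Anion: ligand charges sum to -6; for the ion to be 3−, Mo = +3.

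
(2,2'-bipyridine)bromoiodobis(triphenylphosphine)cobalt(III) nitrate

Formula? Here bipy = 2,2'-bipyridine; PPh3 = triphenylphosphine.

[Co(bipy)BrI(PPh3)2]NO3

Ligands: 1 2,2'-bipyridine (bipy, neutral), 1 bromo (Br, -1), 1 iodo (I, -1), 2 triphenylphosphine (PPh3, neutral). Ligand charge sum = -2.
With Co in oxidation state +3, the complex ion is [Co...]^1+.
Charge balance with nitrate (-1) requires 1 complex ion per 1 nitrate.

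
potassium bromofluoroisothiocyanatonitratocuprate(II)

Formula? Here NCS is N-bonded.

Ligands: 1 bromo (Br, -1), 1 fluoro (F, -1), 1 nitrato (NO3, -1), 1 isothiocyanato (NCS, -1). Ligand charge sum = -4.
Charge balance with potassium (+1) requires 1 complex ion per 2 potassium.

K2[CuBrF(NCS)(NO3)]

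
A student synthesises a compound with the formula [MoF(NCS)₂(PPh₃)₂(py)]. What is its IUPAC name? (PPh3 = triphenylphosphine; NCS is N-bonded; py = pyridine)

fluorodiisothiocyanato(pyridine)bis(triphenylphosphine)molybdenum(III)

There is no counter-ion, so the complex is neutral overall.
Ligand charges: 2×triphenylphosphine (neutral), 2×isothiocyanato (-1 each), 1×pyridine (neutral), 1×fluoro (-1 each); total -3. So Mo + (-3) = 0, giving Mo = +3.
Ligands are named alphabetically: fluoro before isothiocyanato before pyridine before triphenylphosphine.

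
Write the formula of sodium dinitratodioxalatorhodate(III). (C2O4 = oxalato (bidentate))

Na3[Rh(C2O4)2(NO3)2]

Ligands: 2 oxalato (C2O4, -2), 2 nitrato (NO3, -1). Ligand charge sum = -6.
With Rh in oxidation state +3, the complex ion is [Rh...]^3−.
Charge balance with sodium (+1) requires 1 complex ion per 3 sodium.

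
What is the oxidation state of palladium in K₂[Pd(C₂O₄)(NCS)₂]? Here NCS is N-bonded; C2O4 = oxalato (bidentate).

2 potassium outside the brackets (+1 each) → the complex ion is 2−.
Ligand charges: 2×NCS = -2; 1×C2O4 = -2; sum -4.
Pd + (-4) = 2− ⇒ Pd is +2.

+2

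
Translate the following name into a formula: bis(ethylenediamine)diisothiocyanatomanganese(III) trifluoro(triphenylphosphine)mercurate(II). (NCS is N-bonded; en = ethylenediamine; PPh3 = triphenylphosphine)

[Mn(en)2(NCS)2][HgF3(PPh3)]

Cation [Mn…]: ligand charges -2, Mn(III) ⇒ ion charge 1+.
Anion [Hg…]: ligand charges -3, Hg(II) ⇒ ion charge 1−.
One 1+ cation balances one 1− anion.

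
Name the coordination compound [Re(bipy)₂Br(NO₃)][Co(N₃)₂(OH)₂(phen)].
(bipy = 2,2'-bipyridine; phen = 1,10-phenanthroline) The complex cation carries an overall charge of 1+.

bis(2,2'-bipyridine)bromonitratorhenium(III) diazidodihydroxo(1,10-phenanthroline)cobaltate(III)

Both ions are complex: the cation is named first with the plain metal name, the anion second with the -ate form; each ion's ligands are alphabetised independently.
The complex cation is given as 1+; its ligand charges sum to -2, so Re = +3.
A 1:1 salt means the anion carries the equal and opposite charge, 1−.
Anion: ligand charges sum to -4; for the ion to be 1−, Co = +3.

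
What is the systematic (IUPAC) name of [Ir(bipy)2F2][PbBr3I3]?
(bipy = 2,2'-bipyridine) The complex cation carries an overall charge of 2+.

bis(2,2'-bipyridine)difluoroiridium(IV) tribromotriiodoplumbate(IV)

The complex cation is given as 2+; its ligand charges sum to -2, so Ir = +4.
A 1:1 salt means the anion carries the equal and opposite charge, 2−.
Anion: ligand charges sum to -6; for the ion to be 2−, Pb = +4.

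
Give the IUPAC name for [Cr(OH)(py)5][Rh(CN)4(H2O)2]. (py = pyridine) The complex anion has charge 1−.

Both ions are complex: the cation is named first with the plain metal name, the anion second with the -ate form; each ion's ligands are alphabetised independently.
The complex anion is given as 1−; its ligand charges sum to -4, so Rh = +3.
A 1:1 salt means the cation carries the equal and opposite charge, 1+.
Cation: ligand charges sum to -1; for the ion to be 1+, Cr = +2.

hydroxopentakis(pyridine)chromium(II) diaquatetracyanorhodate(III)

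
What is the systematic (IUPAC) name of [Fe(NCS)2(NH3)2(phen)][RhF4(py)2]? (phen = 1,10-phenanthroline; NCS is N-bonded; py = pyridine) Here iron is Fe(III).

diamminediisothiocyanato(1,10-phenanthroline)iron(III) tetrafluorobis(pyridine)rhodate(III)

Fe is given as +3; the cation's ligand charges sum to -2, so the complex cation is 1+.
A 1:1 salt means the anion carries the equal and opposite charge, 1−.
Anion: ligand charges sum to -4; for the ion to be 1−, Rh = +3.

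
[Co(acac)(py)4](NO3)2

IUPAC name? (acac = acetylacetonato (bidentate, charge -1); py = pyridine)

The 2 nitrate counter-ions carry a total charge of -2, so each complex ion is 2+.
Ligand charges: 1×acetylacetonato (-1 each), 4×pyridine (neutral); total -1. So Co + (-1) = 2+, giving Co = +3.
Ligands are named alphabetically: acetylacetonato before pyridine.

(acetylacetonato)tetrakis(pyridine)cobalt(III) nitrate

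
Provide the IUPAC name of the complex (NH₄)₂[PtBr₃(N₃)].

ammonium azidotribromoplatinate(II)

The 2 ammonium counter-ions carry a total charge of +2, so each complex ion is 2−.
Ligand charges: 3×bromo (-1 each), 1×azido (-1 each); total -4. So Pt + (-4) = 2−, giving Pt = +2.
Ligands are named alphabetically: azido before bromo.
The complex ion is anionic, so platinum takes the -ate form platinate(II).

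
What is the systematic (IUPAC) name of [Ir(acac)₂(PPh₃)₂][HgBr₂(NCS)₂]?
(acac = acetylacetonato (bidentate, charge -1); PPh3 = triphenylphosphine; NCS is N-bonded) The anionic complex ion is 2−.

Both ions are complex: the cation is named first with the plain metal name, the anion second with the -ate form; each ion's ligands are alphabetised independently.
The complex anion is given as 2−; its ligand charges sum to -4, so Hg = +2.
A 1:1 salt means the cation carries the equal and opposite charge, 2+.
Cation: ligand charges sum to -2; for the ion to be 2+, Ir = +4.

bis(acetylacetonato)bis(triphenylphosphine)iridium(IV) dibromodiisothiocyanatomercurate(II)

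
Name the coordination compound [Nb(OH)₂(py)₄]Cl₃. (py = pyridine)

The 3 chloride counter-ions carry a total charge of -3, so each complex ion is 3+.
Ligand charges: 2×hydroxo (-1 each), 4×pyridine (neutral); total -2. So Nb + (-2) = 3+, giving Nb = +5.
Ligands are named alphabetically: hydroxo before pyridine.

dihydroxotetrakis(pyridine)niobium(V) chloride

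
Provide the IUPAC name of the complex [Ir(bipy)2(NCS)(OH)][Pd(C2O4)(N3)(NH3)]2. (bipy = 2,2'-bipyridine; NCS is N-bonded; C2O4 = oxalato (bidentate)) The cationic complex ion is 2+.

bis(2,2'-bipyridine)hydroxoisothiocyanatoiridium(IV) ammineazidooxalatopalladate(II)

The complex cation is given as 2+; its ligand charges sum to -2, so Ir = +4.
With 2 anions per cation, each anion must be 2/2 = 1−.
Anion: ligand charges sum to -3; for the ion to be 1−, Pd = +2.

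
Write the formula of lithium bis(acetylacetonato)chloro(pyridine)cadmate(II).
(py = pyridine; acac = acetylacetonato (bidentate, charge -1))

Ligands: 1 chloro (Cl, -1), 1 pyridine (py, neutral), 2 acetylacetonato (acac, -1). Ligand charge sum = -3.
With Cd in oxidation state +2, the complex ion is [Cd...]^1−.
Charge balance with lithium (+1) requires 1 complex ion per 1 lithium.

Li[Cd(acac)2Cl(py)]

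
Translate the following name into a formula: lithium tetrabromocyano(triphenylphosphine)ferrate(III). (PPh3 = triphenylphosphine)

Li2[FeBr4(CN)(PPh3)]

Ligands: 1 triphenylphosphine (PPh3, neutral), 1 cyano (CN, -1), 4 bromo (Br, -1). Ligand charge sum = -5.
With Fe in oxidation state +3, the complex ion is [Fe...]^2−.
Charge balance with lithium (+1) requires 1 complex ion per 2 lithium.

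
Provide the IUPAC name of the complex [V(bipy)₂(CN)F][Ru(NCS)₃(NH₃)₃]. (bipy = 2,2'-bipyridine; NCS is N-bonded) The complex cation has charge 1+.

bis(2,2'-bipyridine)cyanofluorovanadium(III) triamminetriisothiocyanatoruthenate(II)

The complex cation is given as 1+; its ligand charges sum to -2, so V = +3.
A 1:1 salt means the anion carries the equal and opposite charge, 1−.
Anion: ligand charges sum to -3; for the ion to be 1−, Ru = +2.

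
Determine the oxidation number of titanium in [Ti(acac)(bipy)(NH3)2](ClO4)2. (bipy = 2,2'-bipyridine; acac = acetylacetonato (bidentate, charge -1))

+3

2 perchlorate outside the brackets (-1 each) → the complex ion is 2+.
Ligand charges: 1×bipy neutral; 1×acac = -1; 2×NH3 neutral; sum -1.
Ti + (-1) = 2+ ⇒ Ti is +3.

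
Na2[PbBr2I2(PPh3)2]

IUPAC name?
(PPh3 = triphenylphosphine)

The 2 sodium counter-ions carry a total charge of +2, so each complex ion is 2−.
Ligand charges: 2×triphenylphosphine (neutral), 2×iodo (-1 each), 2×bromo (-1 each); total -4. So Pb + (-4) = 2−, giving Pb = +2.
The complex ion is anionic, so lead takes the -ate form plumbate(II).

sodium dibromodiiodobis(triphenylphosphine)plumbate(II)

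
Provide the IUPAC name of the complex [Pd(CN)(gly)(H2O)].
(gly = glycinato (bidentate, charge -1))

There is no counter-ion, so the complex is neutral overall.
Ligand charges: 1×glycinato (-1 each), 1×cyano (-1 each), 1×aqua (neutral); total -2. So Pd + (-2) = 0, giving Pd = +2.
Ligands are named alphabetically: aqua before cyano before glycinato.

aquacyano(glycinato)palladium(II)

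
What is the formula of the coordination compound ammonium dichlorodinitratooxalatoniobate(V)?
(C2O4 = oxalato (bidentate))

Ligands: 1 oxalato (C2O4, -2), 2 chloro (Cl, -1), 2 nitrato (NO3, -1). Ligand charge sum = -6.
Charge balance with ammonium (+1) requires 1 complex ion per 1 ammonium.

NH4[Nb(C2O4)Cl2(NO3)2]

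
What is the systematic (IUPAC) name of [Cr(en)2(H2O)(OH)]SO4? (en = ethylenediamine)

aquabis(ethylenediamine)hydroxochromium(III) sulfate

The 1 sulfate counter-ion carries a total charge of -2, so each complex ion is 2+.
Ligand charges: 1×aqua (neutral), 1×hydroxo (-1 each), 2×ethylenediamine (neutral); total -1. So Cr + (-1) = 2+, giving Cr = +3.
Ligands are named alphabetically: aqua before ethylenediamine before hydroxo.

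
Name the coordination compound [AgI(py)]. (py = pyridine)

There is no counter-ion, so the complex is neutral overall.
Ligand charges: 1×pyridine (neutral), 1×iodo (-1 each); total -1. So Ag + (-1) = 0, giving Ag = +1.
Ligands are named alphabetically: iodo before pyridine.

iodo(pyridine)silver(I)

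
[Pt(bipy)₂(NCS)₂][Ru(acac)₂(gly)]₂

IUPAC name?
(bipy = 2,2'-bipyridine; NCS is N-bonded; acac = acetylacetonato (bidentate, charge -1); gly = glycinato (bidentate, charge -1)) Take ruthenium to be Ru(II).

bis(2,2'-bipyridine)diisothiocyanatoplatinum(IV) bis(acetylacetonato)(glycinato)ruthenate(II)

Both ions are complex: the cation is named first with the plain metal name, the anion second with the -ate form; each ion's ligands are alphabetised independently.
Ru is given as +2; the anion's ligand charges sum to -3, so the complex anion is 1−.
With 2 anions per cation, the cation must be 2×1 = 2+.
Cation: ligand charges sum to -2; for the ion to be 2+, Pt = +4.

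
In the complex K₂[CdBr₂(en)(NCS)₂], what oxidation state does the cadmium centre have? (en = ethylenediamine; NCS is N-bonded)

2 potassium outside the brackets (+1 each) → the complex ion is 2−.
Ligand charges: 2×Br = -2; 1×en neutral; 2×NCS = -2; sum -4.
Cd + (-4) = 2− ⇒ Cd is +2.

+2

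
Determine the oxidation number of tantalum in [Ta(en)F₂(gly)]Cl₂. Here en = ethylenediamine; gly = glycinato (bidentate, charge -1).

+5

2 chloride outside the brackets (-1 each) → the complex ion is 2+.
Ligand charges: 1×en neutral; 1×gly = -1; 2×F = -2; sum -3.
Ta + (-3) = 2+ ⇒ Ta is +5.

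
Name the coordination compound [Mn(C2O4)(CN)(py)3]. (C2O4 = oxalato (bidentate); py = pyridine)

There is no counter-ion, so the complex is neutral overall.
Ligand charges: 1×oxalato (-2 each), 1×cyano (-1 each), 3×pyridine (neutral); total -3. So Mn + (-3) = 0, giving Mn = +3.
Ligands are named alphabetically: cyano before oxalato before pyridine.

cyanooxalatotris(pyridine)manganese(III)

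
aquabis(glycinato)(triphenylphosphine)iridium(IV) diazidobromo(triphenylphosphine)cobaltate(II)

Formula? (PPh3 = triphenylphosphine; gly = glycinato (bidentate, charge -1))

[Ir(gly)2(H2O)(PPh3)][CoBr(N3)2(PPh3)]2

Cation [Ir…]: ligand charges -2, Ir(IV) ⇒ ion charge 2+.
Anion [Co…]: ligand charges -3, Co(II) ⇒ ion charge 1−.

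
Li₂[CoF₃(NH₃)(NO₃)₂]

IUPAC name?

lithium amminetrifluorodinitratocobaltate(III)

The 2 lithium counter-ions carry a total charge of +2, so each complex ion is 2−.
Ligand charges: 2×nitrato (-1 each), 3×fluoro (-1 each), 1×ammine (neutral); total -5. So Co + (-5) = 2−, giving Co = +3.
Ligands are named alphabetically: ammine before fluoro before nitrato.
The complex ion is anionic, so cobalt takes the -ate form cobaltate(III).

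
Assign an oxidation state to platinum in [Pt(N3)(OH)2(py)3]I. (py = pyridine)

+4

1 iodide outside the brackets (-1 each) → the complex ion is 1+.
Ligand charges: 3×py neutral; 1×N3 = -1; 2×OH = -2; sum -3.
Pt + (-3) = 1+ ⇒ Pt is +4.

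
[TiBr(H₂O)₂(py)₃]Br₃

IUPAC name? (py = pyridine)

diaquabromotris(pyridine)titanium(IV) bromide

The 3 bromide counter-ions carry a total charge of -3, so each complex ion is 3+.
Ligand charges: 2×aqua (neutral), 1×bromo (-1 each), 3×pyridine (neutral); total -1. So Ti + (-1) = 3+, giving Ti = +4.
Ligands are named alphabetically: aqua before bromo before pyridine.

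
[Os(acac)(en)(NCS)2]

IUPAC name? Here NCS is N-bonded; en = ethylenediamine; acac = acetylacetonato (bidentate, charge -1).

(acetylacetonato)(ethylenediamine)diisothiocyanatoosmium(III)

There is no counter-ion, so the complex is neutral overall.
Ligand charges: 2×isothiocyanato (-1 each), 1×ethylenediamine (neutral), 1×acetylacetonato (-1 each); total -3. So Os + (-3) = 0, giving Os = +3.
Ligands are named alphabetically: acetylacetonato before ethylenediamine before isothiocyanato.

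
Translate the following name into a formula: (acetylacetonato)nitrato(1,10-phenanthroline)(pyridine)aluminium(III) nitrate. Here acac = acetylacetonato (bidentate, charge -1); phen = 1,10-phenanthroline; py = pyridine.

Ligands: 1 acetylacetonato (acac, -1), 1 nitrato (NO3, -1), 1 1,10-phenanthroline (phen, neutral), 1 pyridine (py, neutral). Ligand charge sum = -2.
With Al in oxidation state +3, the complex ion is [Al...]^1+.
Charge balance with nitrate (-1) requires 1 complex ion per 1 nitrate.

[Al(acac)(NO3)(phen)(py)]NO3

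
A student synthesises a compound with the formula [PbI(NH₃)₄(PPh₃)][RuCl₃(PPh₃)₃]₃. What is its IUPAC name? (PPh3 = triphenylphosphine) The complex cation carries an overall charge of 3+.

tetraammineiodo(triphenylphosphine)lead(IV) trichlorotris(triphenylphosphine)ruthenate(II)

The complex cation is given as 3+; its ligand charges sum to -1, so Pb = +4.
With 3 anions per cation, each anion must be 3/3 = 1−.
Anion: ligand charges sum to -3; for the ion to be 1−, Ru = +2.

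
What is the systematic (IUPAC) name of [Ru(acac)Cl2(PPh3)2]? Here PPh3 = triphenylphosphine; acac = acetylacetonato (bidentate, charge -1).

(acetylacetonato)dichlorobis(triphenylphosphine)ruthenium(III)

There is no counter-ion, so the complex is neutral overall.
Ligand charges: 2×chloro (-1 each), 2×triphenylphosphine (neutral), 1×acetylacetonato (-1 each); total -3. So Ru + (-3) = 0, giving Ru = +3.
Ligands are named alphabetically: acetylacetonato before chloro before triphenylphosphine.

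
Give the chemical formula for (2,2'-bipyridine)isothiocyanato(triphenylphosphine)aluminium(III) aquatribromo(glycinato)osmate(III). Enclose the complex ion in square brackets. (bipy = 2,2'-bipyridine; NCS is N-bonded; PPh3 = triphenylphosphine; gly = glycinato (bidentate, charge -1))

[Al(bipy)(NCS)(PPh3)][OsBr3(gly)(H2O)]2

Cation [Al…]: ligand charges -1, Al(III) ⇒ ion charge 2+.
Anion [Os…]: ligand charges -4, Os(III) ⇒ ion charge 1−.
One 2+ cation requires 2 of the 1− anion.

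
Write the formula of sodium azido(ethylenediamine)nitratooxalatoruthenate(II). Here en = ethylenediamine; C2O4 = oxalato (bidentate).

Ligands: 1 azido (N3, -1), 1 ethylenediamine (en, neutral), 1 oxalato (C2O4, -2), 1 nitrato (NO3, -1). Ligand charge sum = -4.
With Ru in oxidation state +2, the complex ion is [Ru...]^2−.
Charge balance with sodium (+1) requires 1 complex ion per 2 sodium.

Na2[Ru(C2O4)(en)(N3)(NO3)]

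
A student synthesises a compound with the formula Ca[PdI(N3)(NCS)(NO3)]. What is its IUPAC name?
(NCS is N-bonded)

calcium azidoiodoisothiocyanatonitratopalladate(II)

The 1 calcium counter-ion carries a total charge of +2, so each complex ion is 2−.
Ligand charges: 1×isothiocyanato (-1 each), 1×nitrato (-1 each), 1×azido (-1 each), 1×iodo (-1 each); total -4. So Pd + (-4) = 2−, giving Pd = +2.
The complex ion is anionic, so palladium takes the -ate form palladate(II).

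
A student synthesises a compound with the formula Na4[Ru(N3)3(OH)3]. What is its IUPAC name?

sodium triazidotrihydroxoruthenate(II)

The 4 sodium counter-ions carry a total charge of +4, so each complex ion is 4−.
Ligand charges: 3×hydroxo (-1 each), 3×azido (-1 each); total -6. So Ru + (-6) = 4−, giving Ru = +2.
Ligands are named alphabetically: azido before hydroxo.
The complex ion is anionic, so ruthenium takes the -ate form ruthenate(II).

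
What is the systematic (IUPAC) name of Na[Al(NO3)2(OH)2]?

sodium dihydroxodinitratoaluminate(III)

The 1 sodium counter-ion carries a total charge of +1, so each complex ion is 1−.
Ligand charges: 2×nitrato (-1 each), 2×hydroxo (-1 each); total -4. So Al + (-4) = 1−, giving Al = +3.
Ligands are named alphabetically: hydroxo before nitrato.
The complex ion is anionic, so aluminium takes the -ate form aluminate(III).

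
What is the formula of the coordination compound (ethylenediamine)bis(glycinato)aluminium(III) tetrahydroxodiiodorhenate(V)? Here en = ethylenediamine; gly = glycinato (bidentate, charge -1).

[Al(en)(gly)2][ReI2(OH)4]

Cation [Al…]: ligand charges -2, Al(III) ⇒ ion charge 1+.
Anion [Re…]: ligand charges -6, Re(V) ⇒ ion charge 1−.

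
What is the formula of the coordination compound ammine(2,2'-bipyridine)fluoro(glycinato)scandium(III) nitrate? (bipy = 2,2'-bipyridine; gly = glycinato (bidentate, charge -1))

Ligands: 1 2,2'-bipyridine (bipy, neutral), 1 fluoro (F, -1), 1 ammine (NH3, neutral), 1 glycinato (gly, -1). Ligand charge sum = -2.
Charge balance with nitrate (-1) requires 1 complex ion per 1 nitrate.

[Sc(bipy)F(gly)(NH3)]NO3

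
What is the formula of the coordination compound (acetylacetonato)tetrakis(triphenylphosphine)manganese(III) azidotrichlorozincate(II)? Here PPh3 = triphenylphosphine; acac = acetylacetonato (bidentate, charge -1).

Cation [Mn…]: ligand charges -1, Mn(III) ⇒ ion charge 2+.
Anion [Zn…]: ligand charges -4, Zn(II) ⇒ ion charge 2−.
One 2+ cation balances one 2− anion.

[Mn(acac)(PPh3)4][ZnCl3(N3)]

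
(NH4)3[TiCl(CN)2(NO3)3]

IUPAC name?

The 3 ammonium counter-ions carry a total charge of +3, so each complex ion is 3−.
Ligand charges: 1×chloro (-1 each), 3×nitrato (-1 each), 2×cyano (-1 each); total -6. So Ti + (-6) = 3−, giving Ti = +3.
The complex ion is anionic, so titanium takes the -ate form titanate(III).

ammonium chlorodicyanotrinitratotitanate(III)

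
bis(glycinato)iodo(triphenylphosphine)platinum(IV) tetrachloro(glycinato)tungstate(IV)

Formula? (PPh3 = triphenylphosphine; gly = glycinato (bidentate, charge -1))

[Pt(gly)2I(PPh3)][WCl4(gly)]

Cation [Pt…]: ligand charges -3, Pt(IV) ⇒ ion charge 1+.
Anion [W…]: ligand charges -5, W(IV) ⇒ ion charge 1−.
One 1+ cation balances one 1− anion.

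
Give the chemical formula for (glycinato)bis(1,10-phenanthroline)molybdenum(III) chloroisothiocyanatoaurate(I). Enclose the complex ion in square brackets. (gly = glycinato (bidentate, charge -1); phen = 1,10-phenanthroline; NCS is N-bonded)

Cation [Mo…]: ligand charges -1, Mo(III) ⇒ ion charge 2+.
Anion [Au…]: ligand charges -2, Au(I) ⇒ ion charge 1−.

[Mo(gly)(phen)2][AuCl(NCS)]2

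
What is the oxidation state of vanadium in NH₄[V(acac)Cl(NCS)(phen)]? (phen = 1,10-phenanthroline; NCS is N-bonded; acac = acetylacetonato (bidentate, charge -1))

+2

1 ammonium outside the brackets (+1 each) → the complex ion is 1−.
Ligand charges: 1×phen neutral; 1×NCS = -1; 1×Cl = -1; 1×acac = -1; sum -3.
V + (-3) = 1− ⇒ V is +2.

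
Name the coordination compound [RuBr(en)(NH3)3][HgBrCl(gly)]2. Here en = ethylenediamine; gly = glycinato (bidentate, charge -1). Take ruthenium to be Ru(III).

triamminebromo(ethylenediamine)ruthenium(III) bromochloro(glycinato)mercurate(II)

Both ions are complex: the cation is named first with the plain metal name, the anion second with the -ate form; each ion's ligands are alphabetised independently.
Ru is given as +3; the cation's ligand charges sum to -1, so the complex cation is 2+.
With 2 anions per cation, each anion must be 2/2 = 1−.
Anion: ligand charges sum to -3; for the ion to be 1−, Hg = +2.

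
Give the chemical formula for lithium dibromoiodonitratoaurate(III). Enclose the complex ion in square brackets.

Ligands: 1 iodo (I, -1), 2 bromo (Br, -1), 1 nitrato (NO3, -1). Ligand charge sum = -4.
With Au in oxidation state +3, the complex ion is [Au...]^1−.
Charge balance with lithium (+1) requires 1 complex ion per 1 lithium.

Li[AuBr2I(NO3)]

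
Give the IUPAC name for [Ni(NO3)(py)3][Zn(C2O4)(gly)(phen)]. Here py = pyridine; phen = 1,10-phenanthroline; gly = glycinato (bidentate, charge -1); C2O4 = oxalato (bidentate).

nitratotris(pyridine)nickel(II) (glycinato)oxalato(1,10-phenanthroline)zincate(II)

Both ions are complex: the cation is named first with the plain metal name, the anion second with the -ate form; each ion's ligands are alphabetised independently.
Zinc is always +2 in its complexes; the anion's ligand charges sum to -3, so the complex anion is 1−.
A 1:1 salt means the cation carries the equal and opposite charge, 1+.
Cation: ligand charges sum to -1; for the ion to be 1+, Ni = +2.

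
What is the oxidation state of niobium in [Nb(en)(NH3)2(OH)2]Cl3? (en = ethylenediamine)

+5

3 chloride outside the brackets (-1 each) → the complex ion is 3+.
Ligand charges: 2×OH = -2; 2×NH3 neutral; 1×en neutral; sum -2.
Nb + (-2) = 3+ ⇒ Nb is +5.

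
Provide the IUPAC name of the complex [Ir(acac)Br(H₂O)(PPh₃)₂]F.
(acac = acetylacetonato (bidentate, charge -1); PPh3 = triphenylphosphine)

The 1 fluoride counter-ion carries a total charge of -1, so each complex ion is 1+.
Ligand charges: 1×bromo (-1 each), 1×acetylacetonato (-1 each), 1×aqua (neutral), 2×triphenylphosphine (neutral); total -2. So Ir + (-2) = 1+, giving Ir = +3.
Ligands are named alphabetically: acetylacetonato before aqua before bromo before triphenylphosphine.

(acetylacetonato)aquabromobis(triphenylphosphine)iridium(III) fluoride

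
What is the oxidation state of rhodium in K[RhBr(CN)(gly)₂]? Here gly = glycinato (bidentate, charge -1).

1 potassium outside the brackets (+1 each) → the complex ion is 1−.
Ligand charges: 1×CN = -1; 1×Br = -1; 2×gly = -2; sum -4.
Rh + (-4) = 1− ⇒ Rh is +3.

+3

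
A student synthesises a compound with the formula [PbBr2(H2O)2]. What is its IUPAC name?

diaquadibromolead(II)

There is no counter-ion, so the complex is neutral overall.
Ligand charges: 2×bromo (-1 each), 2×aqua (neutral); total -2. So Pb + (-2) = 0, giving Pb = +2.
Ligands are named alphabetically: aqua before bromo.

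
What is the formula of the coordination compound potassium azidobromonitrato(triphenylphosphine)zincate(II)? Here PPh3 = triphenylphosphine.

Ligands: 1 azido (N3, -1), 1 bromo (Br, -1), 1 triphenylphosphine (PPh3, neutral), 1 nitrato (NO3, -1). Ligand charge sum = -3.
Charge balance with potassium (+1) requires 1 complex ion per 1 potassium.

K[ZnBr(N3)(NO3)(PPh3)]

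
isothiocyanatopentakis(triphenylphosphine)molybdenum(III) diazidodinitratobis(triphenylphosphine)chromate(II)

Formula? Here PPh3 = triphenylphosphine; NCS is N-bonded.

[Mo(NCS)(PPh3)5][Cr(N3)2(NO3)2(PPh3)2]

Cation [Mo…]: ligand charges -1, Mo(III) ⇒ ion charge 2+.
Anion [Cr…]: ligand charges -4, Cr(II) ⇒ ion charge 2−.
One 2+ cation balances one 2− anion.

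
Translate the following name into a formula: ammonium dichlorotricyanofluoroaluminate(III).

(NH4)3[AlCl2(CN)3F]

Ligands: 1 fluoro (F, -1), 2 chloro (Cl, -1), 3 cyano (CN, -1). Ligand charge sum = -6.
With Al in oxidation state +3, the complex ion is [Al...]^3−.
Charge balance with ammonium (+1) requires 1 complex ion per 3 ammonium.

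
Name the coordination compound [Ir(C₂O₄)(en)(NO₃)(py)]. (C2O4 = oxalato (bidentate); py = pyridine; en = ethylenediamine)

There is no counter-ion, so the complex is neutral overall.
Ligand charges: 1×nitrato (-1 each), 1×oxalato (-2 each), 1×pyridine (neutral), 1×ethylenediamine (neutral); total -3. So Ir + (-3) = 0, giving Ir = +3.
Ligands are named alphabetically: ethylenediamine before nitrato before oxalato before pyridine.

(ethylenediamine)nitratooxalato(pyridine)iridium(III)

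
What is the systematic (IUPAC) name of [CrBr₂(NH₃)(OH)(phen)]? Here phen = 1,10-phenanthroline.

There is no counter-ion, so the complex is neutral overall.
Ligand charges: 1×1,10-phenanthroline (neutral), 1×hydroxo (-1 each), 1×ammine (neutral), 2×bromo (-1 each); total -3. So Cr + (-3) = 0, giving Cr = +3.
Ligands are named alphabetically: ammine before bromo before hydroxo before phenanthroline.

amminedibromohydroxo(1,10-phenanthroline)chromium(III)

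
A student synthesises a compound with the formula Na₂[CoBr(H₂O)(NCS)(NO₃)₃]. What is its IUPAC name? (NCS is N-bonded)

The 2 sodium counter-ions carry a total charge of +2, so each complex ion is 2−.
Ligand charges: 1×aqua (neutral), 3×nitrato (-1 each), 1×bromo (-1 each), 1×isothiocyanato (-1 each); total -5. So Co + (-5) = 2−, giving Co = +3.
Ligands are named alphabetically: aqua before bromo before isothiocyanato before nitrato.
The complex ion is anionic, so cobalt takes the -ate form cobaltate(III).

sodium aquabromoisothiocyanatotrinitratocobaltate(III)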